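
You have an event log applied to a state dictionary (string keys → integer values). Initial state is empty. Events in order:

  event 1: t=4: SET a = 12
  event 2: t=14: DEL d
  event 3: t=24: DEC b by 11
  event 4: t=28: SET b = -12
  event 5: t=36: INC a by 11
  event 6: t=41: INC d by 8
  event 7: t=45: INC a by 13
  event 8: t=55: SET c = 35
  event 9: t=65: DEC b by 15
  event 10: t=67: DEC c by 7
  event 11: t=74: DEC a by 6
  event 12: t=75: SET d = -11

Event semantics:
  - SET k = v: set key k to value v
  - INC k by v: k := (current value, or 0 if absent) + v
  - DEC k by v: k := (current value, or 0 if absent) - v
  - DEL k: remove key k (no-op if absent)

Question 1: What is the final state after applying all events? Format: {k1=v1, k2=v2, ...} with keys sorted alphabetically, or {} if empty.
  after event 1 (t=4: SET a = 12): {a=12}
  after event 2 (t=14: DEL d): {a=12}
  after event 3 (t=24: DEC b by 11): {a=12, b=-11}
  after event 4 (t=28: SET b = -12): {a=12, b=-12}
  after event 5 (t=36: INC a by 11): {a=23, b=-12}
  after event 6 (t=41: INC d by 8): {a=23, b=-12, d=8}
  after event 7 (t=45: INC a by 13): {a=36, b=-12, d=8}
  after event 8 (t=55: SET c = 35): {a=36, b=-12, c=35, d=8}
  after event 9 (t=65: DEC b by 15): {a=36, b=-27, c=35, d=8}
  after event 10 (t=67: DEC c by 7): {a=36, b=-27, c=28, d=8}
  after event 11 (t=74: DEC a by 6): {a=30, b=-27, c=28, d=8}
  after event 12 (t=75: SET d = -11): {a=30, b=-27, c=28, d=-11}

Answer: {a=30, b=-27, c=28, d=-11}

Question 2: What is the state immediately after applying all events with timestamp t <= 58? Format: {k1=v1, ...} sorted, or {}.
Apply events with t <= 58 (8 events):
  after event 1 (t=4: SET a = 12): {a=12}
  after event 2 (t=14: DEL d): {a=12}
  after event 3 (t=24: DEC b by 11): {a=12, b=-11}
  after event 4 (t=28: SET b = -12): {a=12, b=-12}
  after event 5 (t=36: INC a by 11): {a=23, b=-12}
  after event 6 (t=41: INC d by 8): {a=23, b=-12, d=8}
  after event 7 (t=45: INC a by 13): {a=36, b=-12, d=8}
  after event 8 (t=55: SET c = 35): {a=36, b=-12, c=35, d=8}

Answer: {a=36, b=-12, c=35, d=8}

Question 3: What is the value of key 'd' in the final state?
Answer: -11

Derivation:
Track key 'd' through all 12 events:
  event 1 (t=4: SET a = 12): d unchanged
  event 2 (t=14: DEL d): d (absent) -> (absent)
  event 3 (t=24: DEC b by 11): d unchanged
  event 4 (t=28: SET b = -12): d unchanged
  event 5 (t=36: INC a by 11): d unchanged
  event 6 (t=41: INC d by 8): d (absent) -> 8
  event 7 (t=45: INC a by 13): d unchanged
  event 8 (t=55: SET c = 35): d unchanged
  event 9 (t=65: DEC b by 15): d unchanged
  event 10 (t=67: DEC c by 7): d unchanged
  event 11 (t=74: DEC a by 6): d unchanged
  event 12 (t=75: SET d = -11): d 8 -> -11
Final: d = -11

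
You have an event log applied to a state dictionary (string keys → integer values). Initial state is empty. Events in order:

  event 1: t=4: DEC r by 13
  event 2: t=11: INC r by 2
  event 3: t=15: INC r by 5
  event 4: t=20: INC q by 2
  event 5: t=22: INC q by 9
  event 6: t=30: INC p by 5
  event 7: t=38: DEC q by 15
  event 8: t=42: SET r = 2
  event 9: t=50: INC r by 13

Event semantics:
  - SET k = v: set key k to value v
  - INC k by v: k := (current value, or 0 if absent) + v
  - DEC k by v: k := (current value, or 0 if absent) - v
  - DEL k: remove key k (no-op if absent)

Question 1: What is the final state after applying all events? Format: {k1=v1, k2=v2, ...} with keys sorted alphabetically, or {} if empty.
  after event 1 (t=4: DEC r by 13): {r=-13}
  after event 2 (t=11: INC r by 2): {r=-11}
  after event 3 (t=15: INC r by 5): {r=-6}
  after event 4 (t=20: INC q by 2): {q=2, r=-6}
  after event 5 (t=22: INC q by 9): {q=11, r=-6}
  after event 6 (t=30: INC p by 5): {p=5, q=11, r=-6}
  after event 7 (t=38: DEC q by 15): {p=5, q=-4, r=-6}
  after event 8 (t=42: SET r = 2): {p=5, q=-4, r=2}
  after event 9 (t=50: INC r by 13): {p=5, q=-4, r=15}

Answer: {p=5, q=-4, r=15}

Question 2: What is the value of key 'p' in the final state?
Answer: 5

Derivation:
Track key 'p' through all 9 events:
  event 1 (t=4: DEC r by 13): p unchanged
  event 2 (t=11: INC r by 2): p unchanged
  event 3 (t=15: INC r by 5): p unchanged
  event 4 (t=20: INC q by 2): p unchanged
  event 5 (t=22: INC q by 9): p unchanged
  event 6 (t=30: INC p by 5): p (absent) -> 5
  event 7 (t=38: DEC q by 15): p unchanged
  event 8 (t=42: SET r = 2): p unchanged
  event 9 (t=50: INC r by 13): p unchanged
Final: p = 5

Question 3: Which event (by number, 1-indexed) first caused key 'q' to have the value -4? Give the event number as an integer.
Answer: 7

Derivation:
Looking for first event where q becomes -4:
  event 4: q = 2
  event 5: q = 11
  event 6: q = 11
  event 7: q 11 -> -4  <-- first match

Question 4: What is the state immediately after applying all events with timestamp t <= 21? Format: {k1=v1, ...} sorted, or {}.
Apply events with t <= 21 (4 events):
  after event 1 (t=4: DEC r by 13): {r=-13}
  after event 2 (t=11: INC r by 2): {r=-11}
  after event 3 (t=15: INC r by 5): {r=-6}
  after event 4 (t=20: INC q by 2): {q=2, r=-6}

Answer: {q=2, r=-6}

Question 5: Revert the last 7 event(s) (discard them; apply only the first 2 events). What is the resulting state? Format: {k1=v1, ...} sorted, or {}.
Keep first 2 events (discard last 7):
  after event 1 (t=4: DEC r by 13): {r=-13}
  after event 2 (t=11: INC r by 2): {r=-11}

Answer: {r=-11}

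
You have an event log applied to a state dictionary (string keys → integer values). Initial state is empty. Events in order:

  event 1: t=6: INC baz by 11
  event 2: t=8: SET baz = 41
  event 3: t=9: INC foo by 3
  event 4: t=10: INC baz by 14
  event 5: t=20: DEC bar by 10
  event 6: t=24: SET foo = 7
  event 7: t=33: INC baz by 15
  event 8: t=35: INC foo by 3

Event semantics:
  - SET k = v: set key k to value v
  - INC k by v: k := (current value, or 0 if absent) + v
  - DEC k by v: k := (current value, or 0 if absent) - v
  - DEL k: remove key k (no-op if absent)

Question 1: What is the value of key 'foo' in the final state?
Track key 'foo' through all 8 events:
  event 1 (t=6: INC baz by 11): foo unchanged
  event 2 (t=8: SET baz = 41): foo unchanged
  event 3 (t=9: INC foo by 3): foo (absent) -> 3
  event 4 (t=10: INC baz by 14): foo unchanged
  event 5 (t=20: DEC bar by 10): foo unchanged
  event 6 (t=24: SET foo = 7): foo 3 -> 7
  event 7 (t=33: INC baz by 15): foo unchanged
  event 8 (t=35: INC foo by 3): foo 7 -> 10
Final: foo = 10

Answer: 10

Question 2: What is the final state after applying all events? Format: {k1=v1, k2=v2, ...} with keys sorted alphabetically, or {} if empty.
Answer: {bar=-10, baz=70, foo=10}

Derivation:
  after event 1 (t=6: INC baz by 11): {baz=11}
  after event 2 (t=8: SET baz = 41): {baz=41}
  after event 3 (t=9: INC foo by 3): {baz=41, foo=3}
  after event 4 (t=10: INC baz by 14): {baz=55, foo=3}
  after event 5 (t=20: DEC bar by 10): {bar=-10, baz=55, foo=3}
  after event 6 (t=24: SET foo = 7): {bar=-10, baz=55, foo=7}
  after event 7 (t=33: INC baz by 15): {bar=-10, baz=70, foo=7}
  after event 8 (t=35: INC foo by 3): {bar=-10, baz=70, foo=10}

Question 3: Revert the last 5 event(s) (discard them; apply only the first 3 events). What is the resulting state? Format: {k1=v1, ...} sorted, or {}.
Keep first 3 events (discard last 5):
  after event 1 (t=6: INC baz by 11): {baz=11}
  after event 2 (t=8: SET baz = 41): {baz=41}
  after event 3 (t=9: INC foo by 3): {baz=41, foo=3}

Answer: {baz=41, foo=3}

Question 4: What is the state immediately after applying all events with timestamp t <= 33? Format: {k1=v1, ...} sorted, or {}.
Answer: {bar=-10, baz=70, foo=7}

Derivation:
Apply events with t <= 33 (7 events):
  after event 1 (t=6: INC baz by 11): {baz=11}
  after event 2 (t=8: SET baz = 41): {baz=41}
  after event 3 (t=9: INC foo by 3): {baz=41, foo=3}
  after event 4 (t=10: INC baz by 14): {baz=55, foo=3}
  after event 5 (t=20: DEC bar by 10): {bar=-10, baz=55, foo=3}
  after event 6 (t=24: SET foo = 7): {bar=-10, baz=55, foo=7}
  after event 7 (t=33: INC baz by 15): {bar=-10, baz=70, foo=7}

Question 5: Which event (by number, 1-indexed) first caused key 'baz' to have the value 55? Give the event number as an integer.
Looking for first event where baz becomes 55:
  event 1: baz = 11
  event 2: baz = 41
  event 3: baz = 41
  event 4: baz 41 -> 55  <-- first match

Answer: 4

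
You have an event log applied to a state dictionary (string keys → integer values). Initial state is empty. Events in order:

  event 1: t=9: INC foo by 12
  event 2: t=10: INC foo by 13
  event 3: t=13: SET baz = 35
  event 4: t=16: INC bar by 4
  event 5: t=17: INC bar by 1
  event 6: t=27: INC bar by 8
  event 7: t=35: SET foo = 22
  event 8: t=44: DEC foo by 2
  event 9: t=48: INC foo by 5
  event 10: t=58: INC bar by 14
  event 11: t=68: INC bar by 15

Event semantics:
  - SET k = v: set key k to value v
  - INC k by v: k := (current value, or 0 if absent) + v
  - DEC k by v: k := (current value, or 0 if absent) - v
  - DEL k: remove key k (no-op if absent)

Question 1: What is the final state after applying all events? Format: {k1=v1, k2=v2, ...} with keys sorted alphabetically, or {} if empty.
  after event 1 (t=9: INC foo by 12): {foo=12}
  after event 2 (t=10: INC foo by 13): {foo=25}
  after event 3 (t=13: SET baz = 35): {baz=35, foo=25}
  after event 4 (t=16: INC bar by 4): {bar=4, baz=35, foo=25}
  after event 5 (t=17: INC bar by 1): {bar=5, baz=35, foo=25}
  after event 6 (t=27: INC bar by 8): {bar=13, baz=35, foo=25}
  after event 7 (t=35: SET foo = 22): {bar=13, baz=35, foo=22}
  after event 8 (t=44: DEC foo by 2): {bar=13, baz=35, foo=20}
  after event 9 (t=48: INC foo by 5): {bar=13, baz=35, foo=25}
  after event 10 (t=58: INC bar by 14): {bar=27, baz=35, foo=25}
  after event 11 (t=68: INC bar by 15): {bar=42, baz=35, foo=25}

Answer: {bar=42, baz=35, foo=25}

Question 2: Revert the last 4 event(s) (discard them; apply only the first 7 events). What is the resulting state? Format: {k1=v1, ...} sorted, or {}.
Keep first 7 events (discard last 4):
  after event 1 (t=9: INC foo by 12): {foo=12}
  after event 2 (t=10: INC foo by 13): {foo=25}
  after event 3 (t=13: SET baz = 35): {baz=35, foo=25}
  after event 4 (t=16: INC bar by 4): {bar=4, baz=35, foo=25}
  after event 5 (t=17: INC bar by 1): {bar=5, baz=35, foo=25}
  after event 6 (t=27: INC bar by 8): {bar=13, baz=35, foo=25}
  after event 7 (t=35: SET foo = 22): {bar=13, baz=35, foo=22}

Answer: {bar=13, baz=35, foo=22}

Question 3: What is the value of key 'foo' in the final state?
Track key 'foo' through all 11 events:
  event 1 (t=9: INC foo by 12): foo (absent) -> 12
  event 2 (t=10: INC foo by 13): foo 12 -> 25
  event 3 (t=13: SET baz = 35): foo unchanged
  event 4 (t=16: INC bar by 4): foo unchanged
  event 5 (t=17: INC bar by 1): foo unchanged
  event 6 (t=27: INC bar by 8): foo unchanged
  event 7 (t=35: SET foo = 22): foo 25 -> 22
  event 8 (t=44: DEC foo by 2): foo 22 -> 20
  event 9 (t=48: INC foo by 5): foo 20 -> 25
  event 10 (t=58: INC bar by 14): foo unchanged
  event 11 (t=68: INC bar by 15): foo unchanged
Final: foo = 25

Answer: 25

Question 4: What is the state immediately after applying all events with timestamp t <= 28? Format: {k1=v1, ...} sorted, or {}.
Apply events with t <= 28 (6 events):
  after event 1 (t=9: INC foo by 12): {foo=12}
  after event 2 (t=10: INC foo by 13): {foo=25}
  after event 3 (t=13: SET baz = 35): {baz=35, foo=25}
  after event 4 (t=16: INC bar by 4): {bar=4, baz=35, foo=25}
  after event 5 (t=17: INC bar by 1): {bar=5, baz=35, foo=25}
  after event 6 (t=27: INC bar by 8): {bar=13, baz=35, foo=25}

Answer: {bar=13, baz=35, foo=25}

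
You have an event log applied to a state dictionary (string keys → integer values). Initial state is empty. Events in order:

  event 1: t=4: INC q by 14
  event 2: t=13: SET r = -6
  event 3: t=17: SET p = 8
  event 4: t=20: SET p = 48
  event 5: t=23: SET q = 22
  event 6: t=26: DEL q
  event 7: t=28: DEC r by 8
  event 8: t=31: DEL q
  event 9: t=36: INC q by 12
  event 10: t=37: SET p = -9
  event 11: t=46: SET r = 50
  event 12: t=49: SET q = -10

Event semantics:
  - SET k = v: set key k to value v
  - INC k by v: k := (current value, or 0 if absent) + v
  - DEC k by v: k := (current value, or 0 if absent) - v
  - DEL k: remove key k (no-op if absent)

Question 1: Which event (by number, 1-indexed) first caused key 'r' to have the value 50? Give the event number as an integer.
Answer: 11

Derivation:
Looking for first event where r becomes 50:
  event 2: r = -6
  event 3: r = -6
  event 4: r = -6
  event 5: r = -6
  event 6: r = -6
  event 7: r = -14
  event 8: r = -14
  event 9: r = -14
  event 10: r = -14
  event 11: r -14 -> 50  <-- first match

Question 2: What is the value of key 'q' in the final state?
Track key 'q' through all 12 events:
  event 1 (t=4: INC q by 14): q (absent) -> 14
  event 2 (t=13: SET r = -6): q unchanged
  event 3 (t=17: SET p = 8): q unchanged
  event 4 (t=20: SET p = 48): q unchanged
  event 5 (t=23: SET q = 22): q 14 -> 22
  event 6 (t=26: DEL q): q 22 -> (absent)
  event 7 (t=28: DEC r by 8): q unchanged
  event 8 (t=31: DEL q): q (absent) -> (absent)
  event 9 (t=36: INC q by 12): q (absent) -> 12
  event 10 (t=37: SET p = -9): q unchanged
  event 11 (t=46: SET r = 50): q unchanged
  event 12 (t=49: SET q = -10): q 12 -> -10
Final: q = -10

Answer: -10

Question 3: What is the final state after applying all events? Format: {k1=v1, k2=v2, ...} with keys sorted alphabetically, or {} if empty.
  after event 1 (t=4: INC q by 14): {q=14}
  after event 2 (t=13: SET r = -6): {q=14, r=-6}
  after event 3 (t=17: SET p = 8): {p=8, q=14, r=-6}
  after event 4 (t=20: SET p = 48): {p=48, q=14, r=-6}
  after event 5 (t=23: SET q = 22): {p=48, q=22, r=-6}
  after event 6 (t=26: DEL q): {p=48, r=-6}
  after event 7 (t=28: DEC r by 8): {p=48, r=-14}
  after event 8 (t=31: DEL q): {p=48, r=-14}
  after event 9 (t=36: INC q by 12): {p=48, q=12, r=-14}
  after event 10 (t=37: SET p = -9): {p=-9, q=12, r=-14}
  after event 11 (t=46: SET r = 50): {p=-9, q=12, r=50}
  after event 12 (t=49: SET q = -10): {p=-9, q=-10, r=50}

Answer: {p=-9, q=-10, r=50}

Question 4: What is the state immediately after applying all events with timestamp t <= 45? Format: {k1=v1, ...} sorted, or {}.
Apply events with t <= 45 (10 events):
  after event 1 (t=4: INC q by 14): {q=14}
  after event 2 (t=13: SET r = -6): {q=14, r=-6}
  after event 3 (t=17: SET p = 8): {p=8, q=14, r=-6}
  after event 4 (t=20: SET p = 48): {p=48, q=14, r=-6}
  after event 5 (t=23: SET q = 22): {p=48, q=22, r=-6}
  after event 6 (t=26: DEL q): {p=48, r=-6}
  after event 7 (t=28: DEC r by 8): {p=48, r=-14}
  after event 8 (t=31: DEL q): {p=48, r=-14}
  after event 9 (t=36: INC q by 12): {p=48, q=12, r=-14}
  after event 10 (t=37: SET p = -9): {p=-9, q=12, r=-14}

Answer: {p=-9, q=12, r=-14}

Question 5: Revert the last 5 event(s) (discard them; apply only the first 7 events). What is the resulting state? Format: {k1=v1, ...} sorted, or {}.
Keep first 7 events (discard last 5):
  after event 1 (t=4: INC q by 14): {q=14}
  after event 2 (t=13: SET r = -6): {q=14, r=-6}
  after event 3 (t=17: SET p = 8): {p=8, q=14, r=-6}
  after event 4 (t=20: SET p = 48): {p=48, q=14, r=-6}
  after event 5 (t=23: SET q = 22): {p=48, q=22, r=-6}
  after event 6 (t=26: DEL q): {p=48, r=-6}
  after event 7 (t=28: DEC r by 8): {p=48, r=-14}

Answer: {p=48, r=-14}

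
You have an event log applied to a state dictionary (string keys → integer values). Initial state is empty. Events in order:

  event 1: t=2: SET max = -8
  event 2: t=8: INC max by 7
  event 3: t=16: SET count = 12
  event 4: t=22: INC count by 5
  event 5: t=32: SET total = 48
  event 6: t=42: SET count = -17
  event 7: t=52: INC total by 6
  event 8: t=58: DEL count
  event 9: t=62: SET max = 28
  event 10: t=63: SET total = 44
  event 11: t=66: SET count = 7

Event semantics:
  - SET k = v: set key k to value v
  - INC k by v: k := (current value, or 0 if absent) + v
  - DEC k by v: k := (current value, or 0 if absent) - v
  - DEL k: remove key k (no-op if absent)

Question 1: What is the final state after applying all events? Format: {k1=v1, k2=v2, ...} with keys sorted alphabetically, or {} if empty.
Answer: {count=7, max=28, total=44}

Derivation:
  after event 1 (t=2: SET max = -8): {max=-8}
  after event 2 (t=8: INC max by 7): {max=-1}
  after event 3 (t=16: SET count = 12): {count=12, max=-1}
  after event 4 (t=22: INC count by 5): {count=17, max=-1}
  after event 5 (t=32: SET total = 48): {count=17, max=-1, total=48}
  after event 6 (t=42: SET count = -17): {count=-17, max=-1, total=48}
  after event 7 (t=52: INC total by 6): {count=-17, max=-1, total=54}
  after event 8 (t=58: DEL count): {max=-1, total=54}
  after event 9 (t=62: SET max = 28): {max=28, total=54}
  after event 10 (t=63: SET total = 44): {max=28, total=44}
  after event 11 (t=66: SET count = 7): {count=7, max=28, total=44}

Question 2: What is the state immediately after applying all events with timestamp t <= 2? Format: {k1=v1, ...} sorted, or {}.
Answer: {max=-8}

Derivation:
Apply events with t <= 2 (1 events):
  after event 1 (t=2: SET max = -8): {max=-8}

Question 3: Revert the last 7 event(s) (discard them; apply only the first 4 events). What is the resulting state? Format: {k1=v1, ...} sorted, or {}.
Keep first 4 events (discard last 7):
  after event 1 (t=2: SET max = -8): {max=-8}
  after event 2 (t=8: INC max by 7): {max=-1}
  after event 3 (t=16: SET count = 12): {count=12, max=-1}
  after event 4 (t=22: INC count by 5): {count=17, max=-1}

Answer: {count=17, max=-1}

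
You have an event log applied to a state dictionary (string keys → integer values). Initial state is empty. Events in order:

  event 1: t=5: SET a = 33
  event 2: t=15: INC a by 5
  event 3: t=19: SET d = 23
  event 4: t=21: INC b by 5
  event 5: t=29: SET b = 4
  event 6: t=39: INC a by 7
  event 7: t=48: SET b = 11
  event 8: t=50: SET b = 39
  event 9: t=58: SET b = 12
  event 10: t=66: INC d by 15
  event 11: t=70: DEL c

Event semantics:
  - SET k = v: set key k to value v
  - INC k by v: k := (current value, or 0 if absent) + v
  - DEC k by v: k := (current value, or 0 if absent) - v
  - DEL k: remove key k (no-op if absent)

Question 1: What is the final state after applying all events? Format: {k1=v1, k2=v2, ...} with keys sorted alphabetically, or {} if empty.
  after event 1 (t=5: SET a = 33): {a=33}
  after event 2 (t=15: INC a by 5): {a=38}
  after event 3 (t=19: SET d = 23): {a=38, d=23}
  after event 4 (t=21: INC b by 5): {a=38, b=5, d=23}
  after event 5 (t=29: SET b = 4): {a=38, b=4, d=23}
  after event 6 (t=39: INC a by 7): {a=45, b=4, d=23}
  after event 7 (t=48: SET b = 11): {a=45, b=11, d=23}
  after event 8 (t=50: SET b = 39): {a=45, b=39, d=23}
  after event 9 (t=58: SET b = 12): {a=45, b=12, d=23}
  after event 10 (t=66: INC d by 15): {a=45, b=12, d=38}
  after event 11 (t=70: DEL c): {a=45, b=12, d=38}

Answer: {a=45, b=12, d=38}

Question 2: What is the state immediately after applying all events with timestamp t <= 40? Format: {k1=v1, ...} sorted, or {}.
Apply events with t <= 40 (6 events):
  after event 1 (t=5: SET a = 33): {a=33}
  after event 2 (t=15: INC a by 5): {a=38}
  after event 3 (t=19: SET d = 23): {a=38, d=23}
  after event 4 (t=21: INC b by 5): {a=38, b=5, d=23}
  after event 5 (t=29: SET b = 4): {a=38, b=4, d=23}
  after event 6 (t=39: INC a by 7): {a=45, b=4, d=23}

Answer: {a=45, b=4, d=23}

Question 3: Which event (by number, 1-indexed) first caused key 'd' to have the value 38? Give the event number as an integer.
Looking for first event where d becomes 38:
  event 3: d = 23
  event 4: d = 23
  event 5: d = 23
  event 6: d = 23
  event 7: d = 23
  event 8: d = 23
  event 9: d = 23
  event 10: d 23 -> 38  <-- first match

Answer: 10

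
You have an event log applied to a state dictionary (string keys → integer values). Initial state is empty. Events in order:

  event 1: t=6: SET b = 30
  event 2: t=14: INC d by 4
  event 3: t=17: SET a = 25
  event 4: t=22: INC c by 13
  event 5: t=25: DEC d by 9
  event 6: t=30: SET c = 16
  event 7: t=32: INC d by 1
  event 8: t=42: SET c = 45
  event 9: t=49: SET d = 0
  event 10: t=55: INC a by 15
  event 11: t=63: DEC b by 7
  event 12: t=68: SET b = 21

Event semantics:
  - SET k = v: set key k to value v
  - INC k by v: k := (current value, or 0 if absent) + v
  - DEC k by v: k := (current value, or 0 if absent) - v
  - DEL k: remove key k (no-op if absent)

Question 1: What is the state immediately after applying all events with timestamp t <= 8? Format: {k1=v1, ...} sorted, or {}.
Apply events with t <= 8 (1 events):
  after event 1 (t=6: SET b = 30): {b=30}

Answer: {b=30}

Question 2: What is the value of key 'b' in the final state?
Answer: 21

Derivation:
Track key 'b' through all 12 events:
  event 1 (t=6: SET b = 30): b (absent) -> 30
  event 2 (t=14: INC d by 4): b unchanged
  event 3 (t=17: SET a = 25): b unchanged
  event 4 (t=22: INC c by 13): b unchanged
  event 5 (t=25: DEC d by 9): b unchanged
  event 6 (t=30: SET c = 16): b unchanged
  event 7 (t=32: INC d by 1): b unchanged
  event 8 (t=42: SET c = 45): b unchanged
  event 9 (t=49: SET d = 0): b unchanged
  event 10 (t=55: INC a by 15): b unchanged
  event 11 (t=63: DEC b by 7): b 30 -> 23
  event 12 (t=68: SET b = 21): b 23 -> 21
Final: b = 21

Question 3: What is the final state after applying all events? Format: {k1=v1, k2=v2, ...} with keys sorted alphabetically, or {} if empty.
  after event 1 (t=6: SET b = 30): {b=30}
  after event 2 (t=14: INC d by 4): {b=30, d=4}
  after event 3 (t=17: SET a = 25): {a=25, b=30, d=4}
  after event 4 (t=22: INC c by 13): {a=25, b=30, c=13, d=4}
  after event 5 (t=25: DEC d by 9): {a=25, b=30, c=13, d=-5}
  after event 6 (t=30: SET c = 16): {a=25, b=30, c=16, d=-5}
  after event 7 (t=32: INC d by 1): {a=25, b=30, c=16, d=-4}
  after event 8 (t=42: SET c = 45): {a=25, b=30, c=45, d=-4}
  after event 9 (t=49: SET d = 0): {a=25, b=30, c=45, d=0}
  after event 10 (t=55: INC a by 15): {a=40, b=30, c=45, d=0}
  after event 11 (t=63: DEC b by 7): {a=40, b=23, c=45, d=0}
  after event 12 (t=68: SET b = 21): {a=40, b=21, c=45, d=0}

Answer: {a=40, b=21, c=45, d=0}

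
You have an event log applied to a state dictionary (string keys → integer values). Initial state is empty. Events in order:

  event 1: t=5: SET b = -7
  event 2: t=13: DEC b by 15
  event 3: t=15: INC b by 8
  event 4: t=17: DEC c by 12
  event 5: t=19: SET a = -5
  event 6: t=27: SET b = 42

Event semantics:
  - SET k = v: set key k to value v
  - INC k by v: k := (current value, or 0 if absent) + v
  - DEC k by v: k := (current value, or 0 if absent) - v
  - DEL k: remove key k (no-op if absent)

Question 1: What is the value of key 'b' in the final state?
Track key 'b' through all 6 events:
  event 1 (t=5: SET b = -7): b (absent) -> -7
  event 2 (t=13: DEC b by 15): b -7 -> -22
  event 3 (t=15: INC b by 8): b -22 -> -14
  event 4 (t=17: DEC c by 12): b unchanged
  event 5 (t=19: SET a = -5): b unchanged
  event 6 (t=27: SET b = 42): b -14 -> 42
Final: b = 42

Answer: 42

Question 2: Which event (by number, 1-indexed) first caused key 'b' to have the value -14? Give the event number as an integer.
Looking for first event where b becomes -14:
  event 1: b = -7
  event 2: b = -22
  event 3: b -22 -> -14  <-- first match

Answer: 3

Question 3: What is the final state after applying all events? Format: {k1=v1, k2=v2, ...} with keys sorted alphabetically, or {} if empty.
  after event 1 (t=5: SET b = -7): {b=-7}
  after event 2 (t=13: DEC b by 15): {b=-22}
  after event 3 (t=15: INC b by 8): {b=-14}
  after event 4 (t=17: DEC c by 12): {b=-14, c=-12}
  after event 5 (t=19: SET a = -5): {a=-5, b=-14, c=-12}
  after event 6 (t=27: SET b = 42): {a=-5, b=42, c=-12}

Answer: {a=-5, b=42, c=-12}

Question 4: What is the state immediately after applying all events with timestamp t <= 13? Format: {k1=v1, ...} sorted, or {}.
Answer: {b=-22}

Derivation:
Apply events with t <= 13 (2 events):
  after event 1 (t=5: SET b = -7): {b=-7}
  after event 2 (t=13: DEC b by 15): {b=-22}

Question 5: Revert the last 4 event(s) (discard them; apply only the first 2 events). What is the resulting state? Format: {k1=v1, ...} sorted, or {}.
Answer: {b=-22}

Derivation:
Keep first 2 events (discard last 4):
  after event 1 (t=5: SET b = -7): {b=-7}
  after event 2 (t=13: DEC b by 15): {b=-22}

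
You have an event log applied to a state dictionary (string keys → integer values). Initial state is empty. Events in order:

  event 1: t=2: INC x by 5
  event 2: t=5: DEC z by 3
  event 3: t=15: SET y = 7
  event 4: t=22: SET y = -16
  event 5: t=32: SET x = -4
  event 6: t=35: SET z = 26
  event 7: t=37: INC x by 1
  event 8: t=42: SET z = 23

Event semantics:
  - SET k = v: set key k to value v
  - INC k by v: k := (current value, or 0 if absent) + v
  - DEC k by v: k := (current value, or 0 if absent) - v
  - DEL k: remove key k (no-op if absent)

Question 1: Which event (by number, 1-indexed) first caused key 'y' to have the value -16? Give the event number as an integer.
Looking for first event where y becomes -16:
  event 3: y = 7
  event 4: y 7 -> -16  <-- first match

Answer: 4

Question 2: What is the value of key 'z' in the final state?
Track key 'z' through all 8 events:
  event 1 (t=2: INC x by 5): z unchanged
  event 2 (t=5: DEC z by 3): z (absent) -> -3
  event 3 (t=15: SET y = 7): z unchanged
  event 4 (t=22: SET y = -16): z unchanged
  event 5 (t=32: SET x = -4): z unchanged
  event 6 (t=35: SET z = 26): z -3 -> 26
  event 7 (t=37: INC x by 1): z unchanged
  event 8 (t=42: SET z = 23): z 26 -> 23
Final: z = 23

Answer: 23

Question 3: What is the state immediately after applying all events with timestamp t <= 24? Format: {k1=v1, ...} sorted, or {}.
Answer: {x=5, y=-16, z=-3}

Derivation:
Apply events with t <= 24 (4 events):
  after event 1 (t=2: INC x by 5): {x=5}
  after event 2 (t=5: DEC z by 3): {x=5, z=-3}
  after event 3 (t=15: SET y = 7): {x=5, y=7, z=-3}
  after event 4 (t=22: SET y = -16): {x=5, y=-16, z=-3}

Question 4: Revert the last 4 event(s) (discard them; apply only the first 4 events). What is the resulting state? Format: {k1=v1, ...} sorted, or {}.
Keep first 4 events (discard last 4):
  after event 1 (t=2: INC x by 5): {x=5}
  after event 2 (t=5: DEC z by 3): {x=5, z=-3}
  after event 3 (t=15: SET y = 7): {x=5, y=7, z=-3}
  after event 4 (t=22: SET y = -16): {x=5, y=-16, z=-3}

Answer: {x=5, y=-16, z=-3}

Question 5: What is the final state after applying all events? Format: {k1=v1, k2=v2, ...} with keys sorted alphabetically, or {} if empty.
  after event 1 (t=2: INC x by 5): {x=5}
  after event 2 (t=5: DEC z by 3): {x=5, z=-3}
  after event 3 (t=15: SET y = 7): {x=5, y=7, z=-3}
  after event 4 (t=22: SET y = -16): {x=5, y=-16, z=-3}
  after event 5 (t=32: SET x = -4): {x=-4, y=-16, z=-3}
  after event 6 (t=35: SET z = 26): {x=-4, y=-16, z=26}
  after event 7 (t=37: INC x by 1): {x=-3, y=-16, z=26}
  after event 8 (t=42: SET z = 23): {x=-3, y=-16, z=23}

Answer: {x=-3, y=-16, z=23}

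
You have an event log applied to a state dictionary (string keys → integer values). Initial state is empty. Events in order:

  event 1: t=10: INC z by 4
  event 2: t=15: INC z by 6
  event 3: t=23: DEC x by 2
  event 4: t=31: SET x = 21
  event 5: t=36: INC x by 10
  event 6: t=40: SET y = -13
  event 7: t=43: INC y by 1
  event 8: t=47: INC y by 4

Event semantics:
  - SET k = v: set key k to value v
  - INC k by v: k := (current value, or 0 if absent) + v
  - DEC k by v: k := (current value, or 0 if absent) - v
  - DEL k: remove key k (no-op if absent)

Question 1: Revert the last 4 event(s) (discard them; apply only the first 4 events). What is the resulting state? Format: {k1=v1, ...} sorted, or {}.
Answer: {x=21, z=10}

Derivation:
Keep first 4 events (discard last 4):
  after event 1 (t=10: INC z by 4): {z=4}
  after event 2 (t=15: INC z by 6): {z=10}
  after event 3 (t=23: DEC x by 2): {x=-2, z=10}
  after event 4 (t=31: SET x = 21): {x=21, z=10}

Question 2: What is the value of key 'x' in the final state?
Track key 'x' through all 8 events:
  event 1 (t=10: INC z by 4): x unchanged
  event 2 (t=15: INC z by 6): x unchanged
  event 3 (t=23: DEC x by 2): x (absent) -> -2
  event 4 (t=31: SET x = 21): x -2 -> 21
  event 5 (t=36: INC x by 10): x 21 -> 31
  event 6 (t=40: SET y = -13): x unchanged
  event 7 (t=43: INC y by 1): x unchanged
  event 8 (t=47: INC y by 4): x unchanged
Final: x = 31

Answer: 31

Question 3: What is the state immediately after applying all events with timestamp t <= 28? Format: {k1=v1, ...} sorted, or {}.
Apply events with t <= 28 (3 events):
  after event 1 (t=10: INC z by 4): {z=4}
  after event 2 (t=15: INC z by 6): {z=10}
  after event 3 (t=23: DEC x by 2): {x=-2, z=10}

Answer: {x=-2, z=10}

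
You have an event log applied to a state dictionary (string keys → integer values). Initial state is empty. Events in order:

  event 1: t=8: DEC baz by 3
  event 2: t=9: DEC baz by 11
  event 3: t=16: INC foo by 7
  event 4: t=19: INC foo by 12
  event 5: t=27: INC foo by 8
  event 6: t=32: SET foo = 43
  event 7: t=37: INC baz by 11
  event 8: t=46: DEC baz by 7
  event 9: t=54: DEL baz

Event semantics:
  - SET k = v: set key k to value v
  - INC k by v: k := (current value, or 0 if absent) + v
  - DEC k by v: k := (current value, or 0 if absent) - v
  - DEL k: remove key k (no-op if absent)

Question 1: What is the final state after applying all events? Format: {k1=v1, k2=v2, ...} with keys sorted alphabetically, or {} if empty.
Answer: {foo=43}

Derivation:
  after event 1 (t=8: DEC baz by 3): {baz=-3}
  after event 2 (t=9: DEC baz by 11): {baz=-14}
  after event 3 (t=16: INC foo by 7): {baz=-14, foo=7}
  after event 4 (t=19: INC foo by 12): {baz=-14, foo=19}
  after event 5 (t=27: INC foo by 8): {baz=-14, foo=27}
  after event 6 (t=32: SET foo = 43): {baz=-14, foo=43}
  after event 7 (t=37: INC baz by 11): {baz=-3, foo=43}
  after event 8 (t=46: DEC baz by 7): {baz=-10, foo=43}
  after event 9 (t=54: DEL baz): {foo=43}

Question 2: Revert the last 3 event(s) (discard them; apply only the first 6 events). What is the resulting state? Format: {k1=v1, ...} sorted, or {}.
Answer: {baz=-14, foo=43}

Derivation:
Keep first 6 events (discard last 3):
  after event 1 (t=8: DEC baz by 3): {baz=-3}
  after event 2 (t=9: DEC baz by 11): {baz=-14}
  after event 3 (t=16: INC foo by 7): {baz=-14, foo=7}
  after event 4 (t=19: INC foo by 12): {baz=-14, foo=19}
  after event 5 (t=27: INC foo by 8): {baz=-14, foo=27}
  after event 6 (t=32: SET foo = 43): {baz=-14, foo=43}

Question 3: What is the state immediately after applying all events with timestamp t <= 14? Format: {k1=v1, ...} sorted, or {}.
Apply events with t <= 14 (2 events):
  after event 1 (t=8: DEC baz by 3): {baz=-3}
  after event 2 (t=9: DEC baz by 11): {baz=-14}

Answer: {baz=-14}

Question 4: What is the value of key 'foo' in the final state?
Track key 'foo' through all 9 events:
  event 1 (t=8: DEC baz by 3): foo unchanged
  event 2 (t=9: DEC baz by 11): foo unchanged
  event 3 (t=16: INC foo by 7): foo (absent) -> 7
  event 4 (t=19: INC foo by 12): foo 7 -> 19
  event 5 (t=27: INC foo by 8): foo 19 -> 27
  event 6 (t=32: SET foo = 43): foo 27 -> 43
  event 7 (t=37: INC baz by 11): foo unchanged
  event 8 (t=46: DEC baz by 7): foo unchanged
  event 9 (t=54: DEL baz): foo unchanged
Final: foo = 43

Answer: 43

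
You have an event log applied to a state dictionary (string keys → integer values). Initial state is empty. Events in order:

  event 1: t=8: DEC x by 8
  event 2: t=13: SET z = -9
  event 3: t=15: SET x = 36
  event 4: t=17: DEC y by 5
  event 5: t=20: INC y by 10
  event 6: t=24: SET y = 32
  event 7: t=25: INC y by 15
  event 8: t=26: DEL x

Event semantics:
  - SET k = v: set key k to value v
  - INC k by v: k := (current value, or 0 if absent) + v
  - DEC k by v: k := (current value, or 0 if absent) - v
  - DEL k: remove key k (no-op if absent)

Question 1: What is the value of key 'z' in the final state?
Answer: -9

Derivation:
Track key 'z' through all 8 events:
  event 1 (t=8: DEC x by 8): z unchanged
  event 2 (t=13: SET z = -9): z (absent) -> -9
  event 3 (t=15: SET x = 36): z unchanged
  event 4 (t=17: DEC y by 5): z unchanged
  event 5 (t=20: INC y by 10): z unchanged
  event 6 (t=24: SET y = 32): z unchanged
  event 7 (t=25: INC y by 15): z unchanged
  event 8 (t=26: DEL x): z unchanged
Final: z = -9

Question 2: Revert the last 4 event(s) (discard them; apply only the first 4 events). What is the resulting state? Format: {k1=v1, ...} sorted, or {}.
Keep first 4 events (discard last 4):
  after event 1 (t=8: DEC x by 8): {x=-8}
  after event 2 (t=13: SET z = -9): {x=-8, z=-9}
  after event 3 (t=15: SET x = 36): {x=36, z=-9}
  after event 4 (t=17: DEC y by 5): {x=36, y=-5, z=-9}

Answer: {x=36, y=-5, z=-9}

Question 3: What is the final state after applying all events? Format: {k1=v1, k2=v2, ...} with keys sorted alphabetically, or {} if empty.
Answer: {y=47, z=-9}

Derivation:
  after event 1 (t=8: DEC x by 8): {x=-8}
  after event 2 (t=13: SET z = -9): {x=-8, z=-9}
  after event 3 (t=15: SET x = 36): {x=36, z=-9}
  after event 4 (t=17: DEC y by 5): {x=36, y=-5, z=-9}
  after event 5 (t=20: INC y by 10): {x=36, y=5, z=-9}
  after event 6 (t=24: SET y = 32): {x=36, y=32, z=-9}
  after event 7 (t=25: INC y by 15): {x=36, y=47, z=-9}
  after event 8 (t=26: DEL x): {y=47, z=-9}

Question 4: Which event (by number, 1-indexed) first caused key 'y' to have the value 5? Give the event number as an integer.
Answer: 5

Derivation:
Looking for first event where y becomes 5:
  event 4: y = -5
  event 5: y -5 -> 5  <-- first match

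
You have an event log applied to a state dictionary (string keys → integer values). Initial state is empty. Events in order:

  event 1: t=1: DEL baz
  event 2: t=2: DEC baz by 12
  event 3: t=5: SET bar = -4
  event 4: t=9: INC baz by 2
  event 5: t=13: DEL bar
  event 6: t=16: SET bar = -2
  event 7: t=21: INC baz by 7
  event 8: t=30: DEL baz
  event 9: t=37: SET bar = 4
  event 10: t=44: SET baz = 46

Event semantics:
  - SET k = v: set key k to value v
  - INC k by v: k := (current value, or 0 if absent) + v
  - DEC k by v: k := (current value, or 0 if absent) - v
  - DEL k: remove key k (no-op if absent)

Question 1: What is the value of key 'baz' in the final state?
Track key 'baz' through all 10 events:
  event 1 (t=1: DEL baz): baz (absent) -> (absent)
  event 2 (t=2: DEC baz by 12): baz (absent) -> -12
  event 3 (t=5: SET bar = -4): baz unchanged
  event 4 (t=9: INC baz by 2): baz -12 -> -10
  event 5 (t=13: DEL bar): baz unchanged
  event 6 (t=16: SET bar = -2): baz unchanged
  event 7 (t=21: INC baz by 7): baz -10 -> -3
  event 8 (t=30: DEL baz): baz -3 -> (absent)
  event 9 (t=37: SET bar = 4): baz unchanged
  event 10 (t=44: SET baz = 46): baz (absent) -> 46
Final: baz = 46

Answer: 46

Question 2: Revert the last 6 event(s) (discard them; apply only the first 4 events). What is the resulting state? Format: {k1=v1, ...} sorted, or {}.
Keep first 4 events (discard last 6):
  after event 1 (t=1: DEL baz): {}
  after event 2 (t=2: DEC baz by 12): {baz=-12}
  after event 3 (t=5: SET bar = -4): {bar=-4, baz=-12}
  after event 4 (t=9: INC baz by 2): {bar=-4, baz=-10}

Answer: {bar=-4, baz=-10}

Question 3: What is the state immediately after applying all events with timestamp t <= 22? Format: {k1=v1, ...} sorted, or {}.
Answer: {bar=-2, baz=-3}

Derivation:
Apply events with t <= 22 (7 events):
  after event 1 (t=1: DEL baz): {}
  after event 2 (t=2: DEC baz by 12): {baz=-12}
  after event 3 (t=5: SET bar = -4): {bar=-4, baz=-12}
  after event 4 (t=9: INC baz by 2): {bar=-4, baz=-10}
  after event 5 (t=13: DEL bar): {baz=-10}
  after event 6 (t=16: SET bar = -2): {bar=-2, baz=-10}
  after event 7 (t=21: INC baz by 7): {bar=-2, baz=-3}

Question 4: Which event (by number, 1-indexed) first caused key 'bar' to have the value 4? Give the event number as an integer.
Looking for first event where bar becomes 4:
  event 3: bar = -4
  event 4: bar = -4
  event 5: bar = (absent)
  event 6: bar = -2
  event 7: bar = -2
  event 8: bar = -2
  event 9: bar -2 -> 4  <-- first match

Answer: 9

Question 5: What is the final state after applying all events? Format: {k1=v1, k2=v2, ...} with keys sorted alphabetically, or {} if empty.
  after event 1 (t=1: DEL baz): {}
  after event 2 (t=2: DEC baz by 12): {baz=-12}
  after event 3 (t=5: SET bar = -4): {bar=-4, baz=-12}
  after event 4 (t=9: INC baz by 2): {bar=-4, baz=-10}
  after event 5 (t=13: DEL bar): {baz=-10}
  after event 6 (t=16: SET bar = -2): {bar=-2, baz=-10}
  after event 7 (t=21: INC baz by 7): {bar=-2, baz=-3}
  after event 8 (t=30: DEL baz): {bar=-2}
  after event 9 (t=37: SET bar = 4): {bar=4}
  after event 10 (t=44: SET baz = 46): {bar=4, baz=46}

Answer: {bar=4, baz=46}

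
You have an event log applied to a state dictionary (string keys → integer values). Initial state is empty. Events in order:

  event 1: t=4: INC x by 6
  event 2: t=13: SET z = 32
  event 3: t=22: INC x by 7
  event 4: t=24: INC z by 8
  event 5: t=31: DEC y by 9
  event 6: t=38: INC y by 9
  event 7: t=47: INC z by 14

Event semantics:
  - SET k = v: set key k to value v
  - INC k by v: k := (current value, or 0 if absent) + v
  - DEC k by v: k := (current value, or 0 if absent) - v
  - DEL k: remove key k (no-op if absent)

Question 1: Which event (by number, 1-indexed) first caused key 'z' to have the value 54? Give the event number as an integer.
Looking for first event where z becomes 54:
  event 2: z = 32
  event 3: z = 32
  event 4: z = 40
  event 5: z = 40
  event 6: z = 40
  event 7: z 40 -> 54  <-- first match

Answer: 7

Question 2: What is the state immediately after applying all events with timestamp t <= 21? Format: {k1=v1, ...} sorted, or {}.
Apply events with t <= 21 (2 events):
  after event 1 (t=4: INC x by 6): {x=6}
  after event 2 (t=13: SET z = 32): {x=6, z=32}

Answer: {x=6, z=32}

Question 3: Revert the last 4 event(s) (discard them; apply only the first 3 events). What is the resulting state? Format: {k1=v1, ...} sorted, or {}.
Answer: {x=13, z=32}

Derivation:
Keep first 3 events (discard last 4):
  after event 1 (t=4: INC x by 6): {x=6}
  after event 2 (t=13: SET z = 32): {x=6, z=32}
  after event 3 (t=22: INC x by 7): {x=13, z=32}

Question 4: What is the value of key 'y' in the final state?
Track key 'y' through all 7 events:
  event 1 (t=4: INC x by 6): y unchanged
  event 2 (t=13: SET z = 32): y unchanged
  event 3 (t=22: INC x by 7): y unchanged
  event 4 (t=24: INC z by 8): y unchanged
  event 5 (t=31: DEC y by 9): y (absent) -> -9
  event 6 (t=38: INC y by 9): y -9 -> 0
  event 7 (t=47: INC z by 14): y unchanged
Final: y = 0

Answer: 0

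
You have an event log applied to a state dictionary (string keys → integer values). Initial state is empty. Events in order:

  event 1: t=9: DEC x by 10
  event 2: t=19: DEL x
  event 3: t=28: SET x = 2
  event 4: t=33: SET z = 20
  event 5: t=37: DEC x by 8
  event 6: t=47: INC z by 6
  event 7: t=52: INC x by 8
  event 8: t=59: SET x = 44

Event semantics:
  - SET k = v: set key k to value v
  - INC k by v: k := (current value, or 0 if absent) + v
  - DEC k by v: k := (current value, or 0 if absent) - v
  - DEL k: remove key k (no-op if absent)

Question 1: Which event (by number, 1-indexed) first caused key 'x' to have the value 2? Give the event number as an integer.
Looking for first event where x becomes 2:
  event 1: x = -10
  event 2: x = (absent)
  event 3: x (absent) -> 2  <-- first match

Answer: 3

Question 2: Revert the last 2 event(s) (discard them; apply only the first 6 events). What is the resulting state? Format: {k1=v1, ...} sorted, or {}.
Answer: {x=-6, z=26}

Derivation:
Keep first 6 events (discard last 2):
  after event 1 (t=9: DEC x by 10): {x=-10}
  after event 2 (t=19: DEL x): {}
  after event 3 (t=28: SET x = 2): {x=2}
  after event 4 (t=33: SET z = 20): {x=2, z=20}
  after event 5 (t=37: DEC x by 8): {x=-6, z=20}
  after event 6 (t=47: INC z by 6): {x=-6, z=26}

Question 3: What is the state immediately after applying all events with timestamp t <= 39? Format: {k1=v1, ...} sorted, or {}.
Answer: {x=-6, z=20}

Derivation:
Apply events with t <= 39 (5 events):
  after event 1 (t=9: DEC x by 10): {x=-10}
  after event 2 (t=19: DEL x): {}
  after event 3 (t=28: SET x = 2): {x=2}
  after event 4 (t=33: SET z = 20): {x=2, z=20}
  after event 5 (t=37: DEC x by 8): {x=-6, z=20}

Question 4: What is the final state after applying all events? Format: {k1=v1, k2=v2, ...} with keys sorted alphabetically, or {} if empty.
  after event 1 (t=9: DEC x by 10): {x=-10}
  after event 2 (t=19: DEL x): {}
  after event 3 (t=28: SET x = 2): {x=2}
  after event 4 (t=33: SET z = 20): {x=2, z=20}
  after event 5 (t=37: DEC x by 8): {x=-6, z=20}
  after event 6 (t=47: INC z by 6): {x=-6, z=26}
  after event 7 (t=52: INC x by 8): {x=2, z=26}
  after event 8 (t=59: SET x = 44): {x=44, z=26}

Answer: {x=44, z=26}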